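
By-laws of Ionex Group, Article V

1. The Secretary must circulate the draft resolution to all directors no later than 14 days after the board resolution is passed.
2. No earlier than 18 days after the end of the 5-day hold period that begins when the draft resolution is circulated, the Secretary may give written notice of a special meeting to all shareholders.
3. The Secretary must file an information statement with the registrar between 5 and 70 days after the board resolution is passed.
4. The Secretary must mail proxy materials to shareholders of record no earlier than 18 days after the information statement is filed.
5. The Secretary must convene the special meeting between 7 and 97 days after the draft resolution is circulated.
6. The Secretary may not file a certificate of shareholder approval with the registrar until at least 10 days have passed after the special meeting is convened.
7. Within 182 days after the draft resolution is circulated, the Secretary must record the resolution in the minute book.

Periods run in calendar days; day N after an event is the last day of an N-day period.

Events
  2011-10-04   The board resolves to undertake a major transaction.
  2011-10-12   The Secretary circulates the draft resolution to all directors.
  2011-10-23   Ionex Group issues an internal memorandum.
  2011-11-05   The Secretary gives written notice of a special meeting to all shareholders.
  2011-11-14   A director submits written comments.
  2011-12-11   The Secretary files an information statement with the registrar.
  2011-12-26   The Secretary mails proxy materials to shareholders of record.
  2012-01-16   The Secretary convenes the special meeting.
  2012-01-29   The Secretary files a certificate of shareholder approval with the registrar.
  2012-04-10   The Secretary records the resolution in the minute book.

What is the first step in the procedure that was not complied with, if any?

Step 4

(1) due by 2011-10-04 + 14 days = 2011-10-18; completed 2011-10-12, before the deadline.
(2) permitted from 2011-10-17 + 18 days = 2011-11-04 onward; 2011-11-05 is on or after that date.
(3) the permitted window runs from 2011-10-04 + 5 = 2011-10-09 to 2011-10-04 + 70 = 2011-12-13; done 2011-12-11, which is between those dates.
(4) permitted from 2011-12-11 + 18 days = 2011-12-29 onward; 2011-12-26 is 3 days before the earliest permitted date.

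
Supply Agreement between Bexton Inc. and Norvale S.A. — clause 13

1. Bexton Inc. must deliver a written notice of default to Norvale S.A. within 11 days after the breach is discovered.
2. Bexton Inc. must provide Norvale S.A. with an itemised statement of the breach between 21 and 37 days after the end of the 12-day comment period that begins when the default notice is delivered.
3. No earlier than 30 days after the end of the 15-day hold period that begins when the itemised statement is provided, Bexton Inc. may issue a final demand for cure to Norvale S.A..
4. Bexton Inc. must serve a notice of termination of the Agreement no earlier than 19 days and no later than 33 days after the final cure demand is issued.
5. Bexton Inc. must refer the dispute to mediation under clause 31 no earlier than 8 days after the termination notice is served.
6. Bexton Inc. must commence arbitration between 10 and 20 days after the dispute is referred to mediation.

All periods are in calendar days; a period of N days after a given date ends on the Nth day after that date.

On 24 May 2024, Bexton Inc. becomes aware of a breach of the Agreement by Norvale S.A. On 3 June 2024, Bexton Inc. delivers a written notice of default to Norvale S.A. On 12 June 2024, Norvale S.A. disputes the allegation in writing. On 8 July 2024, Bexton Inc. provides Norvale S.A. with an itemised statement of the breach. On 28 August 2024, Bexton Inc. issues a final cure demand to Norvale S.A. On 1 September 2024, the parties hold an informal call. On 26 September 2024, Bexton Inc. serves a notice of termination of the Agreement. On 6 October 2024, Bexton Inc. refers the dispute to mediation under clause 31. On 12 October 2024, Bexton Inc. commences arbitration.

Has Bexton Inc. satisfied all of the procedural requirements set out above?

No

(1) due by 24 May 2024 + 11 days = 4 June 2024; done 3 June 2024 — timely.
(2) the permitted window runs from 15 June 2024 + 21 = 6 July 2024 to 15 June 2024 + 37 = 22 July 2024; 8 July 2024 falls inside that range.
(3) permitted from 23 July 2024 + 30 days = 22 August 2024 onward; 28 August 2024 is on or after that date.
(4) the permitted window runs from 28 August 2024 + 19 = 16 September 2024 to 28 August 2024 + 33 = 30 September 2024; done 26 September 2024, which is between those dates.
(5) permitted from 26 September 2024 + 8 days = 4 October 2024 onward; done 6 October 2024 — permitted.
(6) the permitted window runs from 6 October 2024 + 10 = 16 October 2024 to 6 October 2024 + 20 = 26 October 2024; done 12 October 2024 — 4 days before the window opened.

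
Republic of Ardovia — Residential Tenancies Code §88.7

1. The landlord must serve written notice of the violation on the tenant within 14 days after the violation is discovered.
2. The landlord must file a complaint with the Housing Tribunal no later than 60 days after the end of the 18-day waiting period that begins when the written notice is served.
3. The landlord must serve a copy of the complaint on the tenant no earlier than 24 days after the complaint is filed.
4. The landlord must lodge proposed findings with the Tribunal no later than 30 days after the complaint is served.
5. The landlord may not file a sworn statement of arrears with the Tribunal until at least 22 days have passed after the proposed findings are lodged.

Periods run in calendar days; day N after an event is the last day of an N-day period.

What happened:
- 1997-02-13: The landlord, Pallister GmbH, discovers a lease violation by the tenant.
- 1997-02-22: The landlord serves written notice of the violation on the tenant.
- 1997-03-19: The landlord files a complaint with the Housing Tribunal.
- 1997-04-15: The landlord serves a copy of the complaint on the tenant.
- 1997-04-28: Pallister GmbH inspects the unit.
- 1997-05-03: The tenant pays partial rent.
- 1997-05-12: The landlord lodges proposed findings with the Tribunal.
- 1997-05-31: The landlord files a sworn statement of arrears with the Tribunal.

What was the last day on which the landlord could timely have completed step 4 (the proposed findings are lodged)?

1997-05-15

Step 4 runs from 1997-04-15, when the complaint is served. 30 days after 1997-04-15 is 1997-05-15.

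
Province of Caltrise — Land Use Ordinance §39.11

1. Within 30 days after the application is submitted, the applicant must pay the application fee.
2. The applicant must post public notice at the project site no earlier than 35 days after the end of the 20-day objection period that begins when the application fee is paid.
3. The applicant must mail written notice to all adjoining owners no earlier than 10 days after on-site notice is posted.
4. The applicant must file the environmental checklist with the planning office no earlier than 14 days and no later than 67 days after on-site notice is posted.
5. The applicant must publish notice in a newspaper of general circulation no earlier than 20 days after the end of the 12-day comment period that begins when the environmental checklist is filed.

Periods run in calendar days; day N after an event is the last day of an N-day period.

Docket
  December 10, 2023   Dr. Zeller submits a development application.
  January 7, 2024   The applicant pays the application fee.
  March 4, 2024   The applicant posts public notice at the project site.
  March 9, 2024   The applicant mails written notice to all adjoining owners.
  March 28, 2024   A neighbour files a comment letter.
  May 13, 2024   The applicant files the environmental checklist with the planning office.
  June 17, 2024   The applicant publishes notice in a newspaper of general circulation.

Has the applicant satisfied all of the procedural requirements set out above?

Step 1 — counting 30 days from December 10, 2023 (when the application is submitted) gives a deadline of January 9, 2024; done January 7, 2024 — timely.
Step 2 — must wait 35 days from January 27, 2024 (end of the 20-day objection period, which began when the application fee is paid on January 7, 2024), so not before March 2, 2024; done March 4, 2024, after the minimum wait.
Step 3 — must wait 10 days from March 4, 2024 (when on-site notice is posted), so not before March 14, 2024; done March 9, 2024 — 5 days too early.
No need to go further; step 3 was not satisfied.

No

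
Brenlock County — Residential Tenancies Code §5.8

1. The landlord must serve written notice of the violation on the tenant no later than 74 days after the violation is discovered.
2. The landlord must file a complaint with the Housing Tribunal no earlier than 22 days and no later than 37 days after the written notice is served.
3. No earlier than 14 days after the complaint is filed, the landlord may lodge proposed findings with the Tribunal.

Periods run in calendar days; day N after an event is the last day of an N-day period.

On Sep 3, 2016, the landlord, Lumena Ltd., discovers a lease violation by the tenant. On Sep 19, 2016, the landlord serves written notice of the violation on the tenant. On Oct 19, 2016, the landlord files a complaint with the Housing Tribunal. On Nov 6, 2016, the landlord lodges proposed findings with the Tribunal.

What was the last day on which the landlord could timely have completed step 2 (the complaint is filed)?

Oct 26, 2016

Step 2 runs from Sep 19, 2016, when the written notice is served. The window is 22–37 days after Sep 19, 2016; it closes on Oct 26, 2016.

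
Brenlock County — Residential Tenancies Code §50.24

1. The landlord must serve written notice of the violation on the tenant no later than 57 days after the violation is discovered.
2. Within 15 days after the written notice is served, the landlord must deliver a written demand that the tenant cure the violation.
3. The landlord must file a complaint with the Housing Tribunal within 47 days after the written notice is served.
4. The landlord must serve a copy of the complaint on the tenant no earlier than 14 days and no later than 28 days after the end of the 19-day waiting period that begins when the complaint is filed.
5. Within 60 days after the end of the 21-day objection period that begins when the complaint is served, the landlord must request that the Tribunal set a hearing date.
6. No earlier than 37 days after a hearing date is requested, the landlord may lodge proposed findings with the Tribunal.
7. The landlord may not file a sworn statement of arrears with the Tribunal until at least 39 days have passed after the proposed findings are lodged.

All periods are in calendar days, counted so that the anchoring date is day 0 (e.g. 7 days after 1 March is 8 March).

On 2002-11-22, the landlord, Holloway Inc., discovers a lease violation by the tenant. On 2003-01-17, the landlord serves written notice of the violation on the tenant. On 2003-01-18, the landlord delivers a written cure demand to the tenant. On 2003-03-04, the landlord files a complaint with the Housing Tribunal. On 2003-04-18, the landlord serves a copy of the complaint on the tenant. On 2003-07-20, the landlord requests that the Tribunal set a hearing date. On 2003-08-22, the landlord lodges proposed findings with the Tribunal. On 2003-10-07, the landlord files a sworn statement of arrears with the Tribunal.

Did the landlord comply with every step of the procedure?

No

(1) due by 2002-11-22 + 57 days = 2003-01-18; 2003-01-17 is within that limit.
(2) due by 2003-01-17 + 15 days = 2003-02-01; done 2003-01-18 — timely.
(3) due by 2003-01-17 + 47 days = 2003-03-05; 2003-03-04 is within that limit.
(4) the permitted window runs from 2003-03-23 + 14 = 2003-04-06 to 2003-03-23 + 28 = 2003-04-20; 2003-04-18 falls inside that range.
(5) due by 2003-05-09 + 60 days = 2003-07-08; done 2003-07-20 — 12 days late.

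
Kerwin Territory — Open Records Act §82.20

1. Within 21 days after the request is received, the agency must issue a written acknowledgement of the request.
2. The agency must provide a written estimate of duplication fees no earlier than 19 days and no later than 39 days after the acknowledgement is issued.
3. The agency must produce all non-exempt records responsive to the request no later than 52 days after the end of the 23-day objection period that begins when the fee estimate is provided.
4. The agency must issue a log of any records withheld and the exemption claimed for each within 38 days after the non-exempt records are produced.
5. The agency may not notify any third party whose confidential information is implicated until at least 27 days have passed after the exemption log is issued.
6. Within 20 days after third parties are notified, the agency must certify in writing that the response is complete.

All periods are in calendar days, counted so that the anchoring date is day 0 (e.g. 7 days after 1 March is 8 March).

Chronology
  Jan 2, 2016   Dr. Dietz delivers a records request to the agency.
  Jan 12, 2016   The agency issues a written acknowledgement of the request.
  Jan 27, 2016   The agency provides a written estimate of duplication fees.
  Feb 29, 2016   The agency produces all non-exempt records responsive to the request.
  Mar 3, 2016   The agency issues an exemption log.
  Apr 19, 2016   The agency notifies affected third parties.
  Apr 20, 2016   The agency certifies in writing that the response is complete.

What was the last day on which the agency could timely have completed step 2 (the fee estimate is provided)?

Feb 20, 2016

Step 2 runs from Jan 12, 2016, when the acknowledgement is issued. The window is 19–39 days after Jan 12, 2016; it closes on Feb 20, 2016.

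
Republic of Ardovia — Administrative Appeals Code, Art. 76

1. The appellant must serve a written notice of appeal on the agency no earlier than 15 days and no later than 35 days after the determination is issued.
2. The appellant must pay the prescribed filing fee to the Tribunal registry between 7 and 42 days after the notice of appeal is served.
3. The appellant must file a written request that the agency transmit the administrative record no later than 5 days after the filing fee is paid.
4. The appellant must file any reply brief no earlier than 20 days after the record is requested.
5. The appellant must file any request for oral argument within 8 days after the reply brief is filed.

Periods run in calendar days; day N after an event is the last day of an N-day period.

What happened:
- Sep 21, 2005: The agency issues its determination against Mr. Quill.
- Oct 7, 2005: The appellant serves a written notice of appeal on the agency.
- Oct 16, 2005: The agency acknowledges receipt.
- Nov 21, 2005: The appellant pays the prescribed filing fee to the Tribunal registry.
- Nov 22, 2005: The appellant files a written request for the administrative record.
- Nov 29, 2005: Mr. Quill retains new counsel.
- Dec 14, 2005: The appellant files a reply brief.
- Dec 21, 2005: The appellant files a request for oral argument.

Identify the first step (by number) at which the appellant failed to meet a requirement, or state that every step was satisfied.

Step 1: the window is 15–35 days after Sep 21, 2005 (when the determination is issued), so Oct 6, 2005 through Oct 26, 2005; done Oct 7, 2005 — within the window.
Step 2: the window is 7–42 days after Oct 7, 2005 (when the notice of appeal is served), so Oct 14, 2005 through Nov 18, 2005; Nov 21, 2005 is 3 days past the end of the window.
The analysis stops there.

Step 2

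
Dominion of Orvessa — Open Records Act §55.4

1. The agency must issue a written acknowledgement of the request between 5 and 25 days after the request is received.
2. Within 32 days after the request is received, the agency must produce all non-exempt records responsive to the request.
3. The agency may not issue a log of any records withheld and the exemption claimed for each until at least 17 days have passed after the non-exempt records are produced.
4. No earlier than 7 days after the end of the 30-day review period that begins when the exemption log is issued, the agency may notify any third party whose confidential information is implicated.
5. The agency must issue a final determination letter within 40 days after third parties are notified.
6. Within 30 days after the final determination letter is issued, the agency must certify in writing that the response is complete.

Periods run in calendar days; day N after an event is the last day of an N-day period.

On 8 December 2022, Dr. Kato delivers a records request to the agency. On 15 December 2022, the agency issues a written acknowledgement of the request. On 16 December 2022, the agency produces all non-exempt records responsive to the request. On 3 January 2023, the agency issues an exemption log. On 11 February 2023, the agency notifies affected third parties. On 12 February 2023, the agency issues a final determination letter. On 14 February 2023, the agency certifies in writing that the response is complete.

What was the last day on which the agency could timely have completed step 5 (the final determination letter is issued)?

23 March 2023

Step 5 runs from 11 February 2023, when third parties are notified. 40 days after 11 February 2023 is 23 March 2023.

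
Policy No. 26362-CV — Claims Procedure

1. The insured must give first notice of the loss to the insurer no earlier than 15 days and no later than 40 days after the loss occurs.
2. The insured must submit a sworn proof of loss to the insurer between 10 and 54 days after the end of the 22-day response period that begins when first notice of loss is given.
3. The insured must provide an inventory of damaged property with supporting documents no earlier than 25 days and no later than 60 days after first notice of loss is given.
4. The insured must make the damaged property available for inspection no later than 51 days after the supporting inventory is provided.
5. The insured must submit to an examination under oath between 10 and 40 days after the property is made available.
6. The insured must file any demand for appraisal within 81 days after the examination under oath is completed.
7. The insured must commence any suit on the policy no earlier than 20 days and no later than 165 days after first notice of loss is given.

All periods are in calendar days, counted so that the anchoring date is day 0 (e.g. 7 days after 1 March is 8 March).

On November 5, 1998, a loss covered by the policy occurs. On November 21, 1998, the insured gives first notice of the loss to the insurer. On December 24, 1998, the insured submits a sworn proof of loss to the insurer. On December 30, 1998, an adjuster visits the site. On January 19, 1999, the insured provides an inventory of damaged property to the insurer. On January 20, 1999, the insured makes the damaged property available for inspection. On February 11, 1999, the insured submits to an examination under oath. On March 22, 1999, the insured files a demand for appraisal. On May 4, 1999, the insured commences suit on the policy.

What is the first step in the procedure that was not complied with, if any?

(1) the permitted window runs from November 5, 1998 + 15 = November 20, 1998 to November 5, 1998 + 40 = December 15, 1998; November 21, 1998 falls inside that range.
(2) the permitted window runs from December 13, 1998 + 10 = December 23, 1998 to December 13, 1998 + 54 = February 5, 1999; done December 24, 1998, which is between those dates.
(3) the permitted window runs from November 21, 1998 + 25 = December 16, 1998 to November 21, 1998 + 60 = January 20, 1999; done January 19, 1999 — within the window.
(4) due by January 19, 1999 + 51 days = March 11, 1999; done January 20, 1999 — timely.
(5) the permitted window runs from January 20, 1999 + 10 = January 30, 1999 to January 20, 1999 + 40 = March 1, 1999; done February 11, 1999 — within the window.
(6) due by February 11, 1999 + 81 days = May 3, 1999; done March 22, 1999 — timely.
(7) the permitted window runs from November 21, 1998 + 20 = December 11, 1998 to November 21, 1998 + 165 = May 5, 1999; done May 4, 1999, which is between those dates.

None — every step was satisfied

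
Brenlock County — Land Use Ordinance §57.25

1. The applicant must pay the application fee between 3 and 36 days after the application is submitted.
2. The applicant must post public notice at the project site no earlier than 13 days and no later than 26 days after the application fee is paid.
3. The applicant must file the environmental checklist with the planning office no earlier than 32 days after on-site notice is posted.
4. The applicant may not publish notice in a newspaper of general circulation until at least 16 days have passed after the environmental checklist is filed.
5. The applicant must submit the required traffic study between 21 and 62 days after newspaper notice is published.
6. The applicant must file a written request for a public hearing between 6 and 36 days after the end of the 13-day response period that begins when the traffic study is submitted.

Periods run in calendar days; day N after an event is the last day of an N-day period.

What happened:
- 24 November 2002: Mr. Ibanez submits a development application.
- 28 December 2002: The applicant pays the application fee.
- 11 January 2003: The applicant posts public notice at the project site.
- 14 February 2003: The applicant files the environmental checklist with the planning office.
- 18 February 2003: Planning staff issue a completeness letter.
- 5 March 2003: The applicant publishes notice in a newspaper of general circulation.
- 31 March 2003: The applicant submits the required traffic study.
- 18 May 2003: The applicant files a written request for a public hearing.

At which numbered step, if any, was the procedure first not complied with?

Step 1 — 3 and 36 days from 24 November 2002 (when the application is submitted) are 27 November 2002 and 30 December 2002 respectively; 28 December 2002 falls inside that range.
Step 2 — 13 and 26 days from 28 December 2002 (when the application fee is paid) are 10 January 2003 and 23 January 2003 respectively; done 11 January 2003 — within the window.
Step 3 — must wait 32 days from 11 January 2003 (when on-site notice is posted), so not before 12 February 2003; 14 February 2003 is on or after that date.
Step 4 — must wait 16 days from 14 February 2003 (when the environmental checklist is filed), so not before 2 March 2003; 5 March 2003 is on or after that date.
Step 5 — 21 and 62 days from 5 March 2003 (when newspaper notice is published) are 26 March 2003 and 6 May 2003 respectively; done 31 March 2003, which is between those dates.
Step 6 — 6 and 36 days from 13 April 2003 (end of the 13-day response period, which began when the traffic study is submitted on 31 March 2003) are 19 April 2003 and 19 May 2003 respectively; done 18 May 2003 — within the window.

None — every step was satisfied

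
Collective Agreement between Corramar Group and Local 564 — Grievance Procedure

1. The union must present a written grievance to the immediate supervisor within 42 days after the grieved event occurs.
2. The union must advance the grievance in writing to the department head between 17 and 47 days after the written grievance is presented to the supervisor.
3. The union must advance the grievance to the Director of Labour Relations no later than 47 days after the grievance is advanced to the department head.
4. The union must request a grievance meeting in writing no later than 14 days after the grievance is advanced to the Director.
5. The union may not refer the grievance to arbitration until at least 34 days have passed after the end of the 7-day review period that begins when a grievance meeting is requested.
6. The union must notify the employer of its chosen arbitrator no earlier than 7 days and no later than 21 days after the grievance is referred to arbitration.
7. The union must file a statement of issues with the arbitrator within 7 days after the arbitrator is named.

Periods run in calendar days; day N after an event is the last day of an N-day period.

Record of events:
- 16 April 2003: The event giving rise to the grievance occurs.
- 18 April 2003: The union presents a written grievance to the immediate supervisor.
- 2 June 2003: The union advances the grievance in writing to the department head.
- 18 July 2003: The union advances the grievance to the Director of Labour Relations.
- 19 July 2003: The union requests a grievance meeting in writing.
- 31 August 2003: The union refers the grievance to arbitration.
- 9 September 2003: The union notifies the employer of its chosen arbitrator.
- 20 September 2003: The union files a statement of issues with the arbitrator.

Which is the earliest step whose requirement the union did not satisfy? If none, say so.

(1) due by 16 April 2003 + 42 days = 28 May 2003; 18 April 2003 is within that limit.
(2) the permitted window runs from 18 April 2003 + 17 = 5 May 2003 to 18 April 2003 + 47 = 4 June 2003; done 2 June 2003 — within the window.
(3) due by 2 June 2003 + 47 days = 19 July 2003; completed 18 July 2003, before the deadline.
(4) due by 18 July 2003 + 14 days = 1 August 2003; completed 19 July 2003, before the deadline.
(5) permitted from 26 July 2003 + 34 days = 29 August 2003 onward; done 31 August 2003 — permitted.
(6) the permitted window runs from 31 August 2003 + 7 = 7 September 2003 to 31 August 2003 + 21 = 21 September 2003; done 9 September 2003 — within the window.
(7) due by 9 September 2003 + 7 days = 16 September 2003; 20 September 2003 misses that deadline by 4 days.
That is the first point of non-compliance.

Step 7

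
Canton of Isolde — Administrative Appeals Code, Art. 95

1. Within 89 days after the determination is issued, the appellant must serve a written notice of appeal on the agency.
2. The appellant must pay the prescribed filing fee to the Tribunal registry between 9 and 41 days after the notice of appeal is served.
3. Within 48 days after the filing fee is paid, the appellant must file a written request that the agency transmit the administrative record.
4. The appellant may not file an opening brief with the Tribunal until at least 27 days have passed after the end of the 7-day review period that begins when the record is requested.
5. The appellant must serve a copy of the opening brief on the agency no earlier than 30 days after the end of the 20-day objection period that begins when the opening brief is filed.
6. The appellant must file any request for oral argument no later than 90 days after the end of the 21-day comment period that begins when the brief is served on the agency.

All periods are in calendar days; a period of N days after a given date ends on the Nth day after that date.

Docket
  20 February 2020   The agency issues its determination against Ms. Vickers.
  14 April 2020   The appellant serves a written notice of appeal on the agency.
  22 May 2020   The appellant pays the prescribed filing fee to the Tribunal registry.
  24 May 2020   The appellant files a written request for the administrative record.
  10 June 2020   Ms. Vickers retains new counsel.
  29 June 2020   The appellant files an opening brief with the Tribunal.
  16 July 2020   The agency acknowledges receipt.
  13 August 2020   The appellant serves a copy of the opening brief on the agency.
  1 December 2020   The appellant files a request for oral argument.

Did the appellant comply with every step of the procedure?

Step 1 — counting 89 days from 20 February 2020 (when the determination is issued) gives a deadline of 19 May 2020; done 14 April 2020 — timely.
Step 2 — 9 and 41 days from 14 April 2020 (when the notice of appeal is served) are 23 April 2020 and 25 May 2020 respectively; 22 May 2020 falls inside that range.
Step 3 — counting 48 days from 22 May 2020 (when the filing fee is paid) gives a deadline of 9 July 2020; done 24 May 2020 — timely.
Step 4 — must wait 27 days from 31 May 2020 (end of the 7-day review period, which began when the record is requested on 24 May 2020), so not before 27 June 2020; done 29 June 2020 — permitted.
Step 5 — must wait 30 days from 19 July 2020 (end of the 20-day objection period, which began when the opening brief is filed on 29 June 2020), so not before 18 August 2020; done 13 August 2020 — 5 days too early.
The analysis stops there.

No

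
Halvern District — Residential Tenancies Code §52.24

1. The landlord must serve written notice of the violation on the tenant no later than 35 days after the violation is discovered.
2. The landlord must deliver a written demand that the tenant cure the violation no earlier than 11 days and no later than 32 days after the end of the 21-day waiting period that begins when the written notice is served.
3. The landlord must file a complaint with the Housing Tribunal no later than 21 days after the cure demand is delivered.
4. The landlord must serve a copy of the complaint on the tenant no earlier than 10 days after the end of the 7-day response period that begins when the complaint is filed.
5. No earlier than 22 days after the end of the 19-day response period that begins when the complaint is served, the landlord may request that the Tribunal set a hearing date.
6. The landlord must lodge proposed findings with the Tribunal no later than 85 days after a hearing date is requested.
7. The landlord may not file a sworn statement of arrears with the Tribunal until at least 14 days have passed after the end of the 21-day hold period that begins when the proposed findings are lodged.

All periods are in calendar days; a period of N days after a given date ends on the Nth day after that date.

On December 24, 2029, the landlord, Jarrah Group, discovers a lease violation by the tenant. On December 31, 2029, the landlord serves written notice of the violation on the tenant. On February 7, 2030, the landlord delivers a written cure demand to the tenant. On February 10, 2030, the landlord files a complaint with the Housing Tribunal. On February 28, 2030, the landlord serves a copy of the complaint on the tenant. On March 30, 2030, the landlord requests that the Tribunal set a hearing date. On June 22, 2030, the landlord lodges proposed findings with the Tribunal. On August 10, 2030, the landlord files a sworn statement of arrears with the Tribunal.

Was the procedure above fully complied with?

(1) due by December 24, 2029 + 35 days = January 28, 2030; completed December 31, 2029, before the deadline.
(2) the permitted window runs from January 21, 2030 + 11 = February 1, 2030 to January 21, 2030 + 32 = February 22, 2030; done February 7, 2030 — within the window.
(3) due by February 7, 2030 + 21 days = February 28, 2030; done February 10, 2030 — timely.
(4) permitted from February 17, 2030 + 10 days = February 27, 2030 onward; done February 28, 2030, after the minimum wait.
(5) permitted from March 19, 2030 + 22 days = April 10, 2030 onward; March 30, 2030 is 11 days before the earliest permitted date.
No need to go further; step 5 was not satisfied.

No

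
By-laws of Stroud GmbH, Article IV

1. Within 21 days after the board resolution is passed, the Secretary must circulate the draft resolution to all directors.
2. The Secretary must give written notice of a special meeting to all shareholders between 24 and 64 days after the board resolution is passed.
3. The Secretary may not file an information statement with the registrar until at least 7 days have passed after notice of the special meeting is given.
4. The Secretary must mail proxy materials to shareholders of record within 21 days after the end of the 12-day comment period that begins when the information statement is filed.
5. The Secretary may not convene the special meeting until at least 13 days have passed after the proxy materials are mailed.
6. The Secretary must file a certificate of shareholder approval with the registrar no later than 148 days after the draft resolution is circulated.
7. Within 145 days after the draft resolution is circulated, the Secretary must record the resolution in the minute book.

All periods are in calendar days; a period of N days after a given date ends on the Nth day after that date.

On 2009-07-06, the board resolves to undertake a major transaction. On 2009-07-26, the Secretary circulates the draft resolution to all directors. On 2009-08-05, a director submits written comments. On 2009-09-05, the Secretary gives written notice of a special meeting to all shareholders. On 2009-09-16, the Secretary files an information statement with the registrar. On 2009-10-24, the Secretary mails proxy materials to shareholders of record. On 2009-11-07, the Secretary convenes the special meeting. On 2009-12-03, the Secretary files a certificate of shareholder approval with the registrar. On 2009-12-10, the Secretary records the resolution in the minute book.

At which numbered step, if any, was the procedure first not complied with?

(1) due by 2009-07-06 + 21 days = 2009-07-27; 2009-07-26 is within that limit.
(2) the permitted window runs from 2009-07-06 + 24 = 2009-07-30 to 2009-07-06 + 64 = 2009-09-08; done 2009-09-05 — within the window.
(3) permitted from 2009-09-05 + 7 days = 2009-09-12 onward; 2009-09-16 is on or after that date.
(4) due by 2009-09-28 + 21 days = 2009-10-19; done 2009-10-24 — 5 days late.

Step 4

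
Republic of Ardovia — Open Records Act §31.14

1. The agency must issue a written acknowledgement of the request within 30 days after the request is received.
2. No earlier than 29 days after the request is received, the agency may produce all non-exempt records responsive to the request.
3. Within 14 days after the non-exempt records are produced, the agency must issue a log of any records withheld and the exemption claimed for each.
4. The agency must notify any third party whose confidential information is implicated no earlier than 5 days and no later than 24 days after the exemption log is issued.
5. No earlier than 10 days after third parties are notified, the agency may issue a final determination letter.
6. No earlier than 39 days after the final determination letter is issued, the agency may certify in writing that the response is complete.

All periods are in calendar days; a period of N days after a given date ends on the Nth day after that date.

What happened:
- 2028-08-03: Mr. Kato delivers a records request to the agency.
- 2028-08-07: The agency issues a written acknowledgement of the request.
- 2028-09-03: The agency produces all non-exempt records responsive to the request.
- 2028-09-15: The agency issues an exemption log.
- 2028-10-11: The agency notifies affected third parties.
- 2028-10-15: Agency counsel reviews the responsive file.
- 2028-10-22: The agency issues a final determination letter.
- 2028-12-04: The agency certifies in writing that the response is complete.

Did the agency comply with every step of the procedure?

Step 1 — counting 30 days from 2028-08-03 (when the request is received) gives a deadline of 2028-09-02; 2028-08-07 is within that limit.
Step 2 — must wait 29 days from 2028-08-03 (when the request is received), so not before 2028-09-01; done 2028-09-03, after the minimum wait.
Step 3 — counting 14 days from 2028-09-03 (when the non-exempt records are produced) gives a deadline of 2028-09-17; done 2028-09-15 — timely.
Step 4 — 5 and 24 days from 2028-09-15 (when the exemption log is issued) are 2028-09-20 and 2028-10-09 respectively; 2028-10-11 is 2 days past the end of the window.
The analysis stops there.

No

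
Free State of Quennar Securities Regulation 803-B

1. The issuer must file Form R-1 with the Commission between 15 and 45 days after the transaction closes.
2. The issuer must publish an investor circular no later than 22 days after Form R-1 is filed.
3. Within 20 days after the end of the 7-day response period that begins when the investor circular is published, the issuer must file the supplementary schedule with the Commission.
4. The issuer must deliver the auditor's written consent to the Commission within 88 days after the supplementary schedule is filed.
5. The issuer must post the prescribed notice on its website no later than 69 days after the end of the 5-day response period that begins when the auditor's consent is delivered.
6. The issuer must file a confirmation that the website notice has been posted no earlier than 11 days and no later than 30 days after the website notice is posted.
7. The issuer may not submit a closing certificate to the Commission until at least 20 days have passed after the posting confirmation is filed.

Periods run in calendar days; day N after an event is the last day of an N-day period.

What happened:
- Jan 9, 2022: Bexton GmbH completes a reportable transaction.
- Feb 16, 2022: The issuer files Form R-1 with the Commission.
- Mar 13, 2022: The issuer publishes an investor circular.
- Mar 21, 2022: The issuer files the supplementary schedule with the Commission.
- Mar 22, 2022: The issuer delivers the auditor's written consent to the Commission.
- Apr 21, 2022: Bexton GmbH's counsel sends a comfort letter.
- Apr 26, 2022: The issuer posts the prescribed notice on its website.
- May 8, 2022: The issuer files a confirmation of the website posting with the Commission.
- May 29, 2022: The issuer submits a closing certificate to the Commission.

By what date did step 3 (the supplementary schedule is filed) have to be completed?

The investor circular is published on Mar 13, 2022; the 7-day response period therefore ends Mar 20, 2022, and step 3 runs from that date. 20 days after Mar 20, 2022 is Apr 9, 2022.

Apr 9, 2022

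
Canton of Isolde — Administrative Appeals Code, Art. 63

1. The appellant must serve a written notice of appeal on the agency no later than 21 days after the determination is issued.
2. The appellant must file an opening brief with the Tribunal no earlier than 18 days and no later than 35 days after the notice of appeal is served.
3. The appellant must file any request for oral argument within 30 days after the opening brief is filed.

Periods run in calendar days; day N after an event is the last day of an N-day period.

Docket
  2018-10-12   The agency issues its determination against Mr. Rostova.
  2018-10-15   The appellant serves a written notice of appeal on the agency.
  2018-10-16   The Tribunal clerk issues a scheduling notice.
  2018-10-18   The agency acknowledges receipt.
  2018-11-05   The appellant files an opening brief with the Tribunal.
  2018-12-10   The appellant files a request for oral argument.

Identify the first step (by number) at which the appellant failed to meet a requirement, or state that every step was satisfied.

Step 3

Step 1 — counting 21 days from 2018-10-12 (when the determination is issued) gives a deadline of 2018-11-02; 2018-10-15 is within that limit.
Step 2 — 18 and 35 days from 2018-10-15 (when the notice of appeal is served) are 2018-11-02 and 2018-11-19 respectively; 2018-11-05 falls inside that range.
Step 3 — counting 30 days from 2018-11-05 (when the opening brief is filed) gives a deadline of 2018-12-05; not done until 2018-12-10, 5 days after the deadline.
That is the first point of non-compliance.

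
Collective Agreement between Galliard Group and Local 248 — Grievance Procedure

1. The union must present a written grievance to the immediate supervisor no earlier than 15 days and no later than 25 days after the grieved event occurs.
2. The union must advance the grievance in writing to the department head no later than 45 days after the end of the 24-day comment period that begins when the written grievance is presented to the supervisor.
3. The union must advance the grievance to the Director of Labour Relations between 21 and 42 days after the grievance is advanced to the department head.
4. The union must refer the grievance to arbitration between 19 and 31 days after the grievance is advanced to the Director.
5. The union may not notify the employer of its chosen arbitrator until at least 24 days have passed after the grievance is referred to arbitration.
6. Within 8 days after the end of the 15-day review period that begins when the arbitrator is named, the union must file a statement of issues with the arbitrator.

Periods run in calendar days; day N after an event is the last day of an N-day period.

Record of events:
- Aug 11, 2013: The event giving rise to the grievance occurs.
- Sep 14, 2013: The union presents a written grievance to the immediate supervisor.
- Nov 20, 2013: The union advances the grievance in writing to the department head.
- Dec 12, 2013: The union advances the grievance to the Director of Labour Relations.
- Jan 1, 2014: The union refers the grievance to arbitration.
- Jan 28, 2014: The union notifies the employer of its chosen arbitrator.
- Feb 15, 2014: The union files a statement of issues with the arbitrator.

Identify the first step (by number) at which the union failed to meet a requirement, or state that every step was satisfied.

(1) the permitted window runs from Aug 11, 2013 + 15 = Aug 26, 2013 to Aug 11, 2013 + 25 = Sep 5, 2013; done Sep 14, 2013 — 9 days after the window closed.
The procedure was therefore not followed at step 1.

Step 1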